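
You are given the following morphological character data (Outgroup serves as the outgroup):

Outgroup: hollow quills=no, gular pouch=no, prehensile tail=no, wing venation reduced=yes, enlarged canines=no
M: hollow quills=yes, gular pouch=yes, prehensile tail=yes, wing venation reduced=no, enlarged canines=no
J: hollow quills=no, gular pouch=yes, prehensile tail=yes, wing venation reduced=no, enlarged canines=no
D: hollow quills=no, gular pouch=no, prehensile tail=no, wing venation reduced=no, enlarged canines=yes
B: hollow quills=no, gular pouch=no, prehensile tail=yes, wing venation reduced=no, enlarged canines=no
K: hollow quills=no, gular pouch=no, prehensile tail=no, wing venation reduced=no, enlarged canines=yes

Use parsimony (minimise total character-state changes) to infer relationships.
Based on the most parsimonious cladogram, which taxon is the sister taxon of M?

Character polarity is set by the outgroup: the derived state is whichever differs from the outgroup's state, so for wing venation reduced the derived state is 'no', and for the remaining characters it is 'yes'.
hollow quills: derived state 'yes' in M only — an autapomorphy, so it tells us nothing about relationships among taxa.
gular pouch (derived state 'yes') is shared by J and M — a synapomorphy uniting that clade.
prehensile tail (derived state 'yes') is shared by B, J, and M — a synapomorphy uniting that clade.
wing venation reduced (derived state 'no') is shared by all ingroup taxa — unites the whole ingroup.
enlarged canines: derived state 'yes' in D and K only — synapomorphy for {D, K}.
Most parsimonious ingroup topology: (((M,J),B),(D,K)).
M and J form a cherry on this tree, so they are sister taxa.

J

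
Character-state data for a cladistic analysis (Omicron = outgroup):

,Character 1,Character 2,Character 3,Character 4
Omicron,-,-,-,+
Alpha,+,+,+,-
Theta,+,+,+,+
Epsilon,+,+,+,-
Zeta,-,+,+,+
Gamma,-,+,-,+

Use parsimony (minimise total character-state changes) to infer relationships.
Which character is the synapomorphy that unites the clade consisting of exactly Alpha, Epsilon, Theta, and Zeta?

Character 3

Character polarity is set by the outgroup: the derived state is whichever differs from the outgroup's state, so for Character 4 the derived state is '-', and for the remaining characters it is '+'.
Only Alpha, Epsilon, and Theta show the derived state '+' for Character 1, supporting them as a clade.
All ingroup taxa share the derived state '+' for Character 2; it defines the ingroup but does not resolve relationships within it.
Character 3 (derived state '+') is shared by Alpha, Epsilon, Theta, and Zeta — a synapomorphy uniting that clade.
Only Alpha and Epsilon show the derived state '-' for Character 4, supporting them as a clade.
Most parsimonious ingroup topology: ((((Alpha,Epsilon),Theta),Zeta),Gamma).
The clade {Alpha, Epsilon, Theta, Zeta} is supported by Character 3: its derived state '+' occurs in exactly those taxa and in no other taxon (including the outgroup).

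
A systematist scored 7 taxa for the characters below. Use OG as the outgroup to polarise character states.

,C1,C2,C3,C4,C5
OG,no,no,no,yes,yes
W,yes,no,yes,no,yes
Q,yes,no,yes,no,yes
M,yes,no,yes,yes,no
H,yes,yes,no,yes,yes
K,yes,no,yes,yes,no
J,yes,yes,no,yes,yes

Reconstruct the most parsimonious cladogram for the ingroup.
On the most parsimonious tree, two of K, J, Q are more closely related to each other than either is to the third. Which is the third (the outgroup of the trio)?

J

Character polarity is set by the outgroup: the derived state is whichever differs from the outgroup's state, so for C4, C5 the derived state is 'no', and for the remaining characters it is 'yes'.
All ingroup taxa share the derived state 'yes' for C1; it defines the ingroup but does not resolve relationships within it.
Only H and J show the derived state 'yes' for C2, supporting them as a clade.
Only K, M, Q, and W show the derived state 'yes' for C3, supporting them as a clade.
C4: derived state 'no' in Q and W only — synapomorphy for {Q, W}.
C5 (derived state 'no') is shared by K and M — a synapomorphy uniting that clade.
Most parsimonious ingroup topology: (((W,Q),(M,K)),(H,J)).
K and Q share a more recent common ancestor with each other than either does with J, so J is the least closely related of the three.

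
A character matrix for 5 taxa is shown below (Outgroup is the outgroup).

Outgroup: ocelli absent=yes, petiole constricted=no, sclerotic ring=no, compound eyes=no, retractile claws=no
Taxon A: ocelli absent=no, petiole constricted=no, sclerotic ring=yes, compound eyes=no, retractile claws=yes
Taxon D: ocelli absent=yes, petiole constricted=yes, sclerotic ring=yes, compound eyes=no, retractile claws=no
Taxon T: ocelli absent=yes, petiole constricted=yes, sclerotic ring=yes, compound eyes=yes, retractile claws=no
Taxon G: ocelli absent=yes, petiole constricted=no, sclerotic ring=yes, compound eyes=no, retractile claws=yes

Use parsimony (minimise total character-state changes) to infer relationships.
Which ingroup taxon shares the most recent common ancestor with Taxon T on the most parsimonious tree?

Taxon D

Character polarity is set by the outgroup: the derived state is whichever differs from the outgroup's state, so for ocelli absent the derived state is 'no', and for the remaining characters it is 'yes'.
ocelli absent (derived state 'no') is unique to Taxon A (autapomorphy; uninformative for grouping).
petiole constricted: derived state 'yes' in Taxon D and Taxon T only — synapomorphy for {Taxon D, Taxon T}.
sclerotic ring (derived state 'yes') is shared by all ingroup taxa — unites the whole ingroup.
compound eyes: derived state 'yes' in Taxon T only — an autapomorphy, so it tells us nothing about relationships among taxa.
retractile claws: derived state 'yes' in Taxon A and Taxon G only — synapomorphy for {Taxon A, Taxon G}.
Most parsimonious ingroup topology: ((Taxon A,Taxon G),(Taxon D,Taxon T)).
Taxon T and Taxon D form a cherry on this tree, so they are sister taxa.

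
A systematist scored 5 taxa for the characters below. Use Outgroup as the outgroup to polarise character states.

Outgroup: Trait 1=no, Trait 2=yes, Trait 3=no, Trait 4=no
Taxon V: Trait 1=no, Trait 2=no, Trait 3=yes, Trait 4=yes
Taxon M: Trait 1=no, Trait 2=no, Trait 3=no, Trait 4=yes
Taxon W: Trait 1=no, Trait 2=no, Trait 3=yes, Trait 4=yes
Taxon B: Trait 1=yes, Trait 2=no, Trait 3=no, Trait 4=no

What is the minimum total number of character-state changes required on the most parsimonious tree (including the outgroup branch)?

4

Character polarity is set by the outgroup: the derived state is whichever differs from the outgroup's state, so for Trait 2 the derived state is 'no', and for the remaining characters it is 'yes'.
Trait 1 (derived state 'yes') is unique to Taxon B (autapomorphy; uninformative for grouping).
Trait 2 (derived state 'no') is shared by all ingroup taxa — unites the whole ingroup.
Trait 3 (derived state 'yes') is shared by Taxon V and Taxon W — a synapomorphy uniting that clade.
Trait 4: derived state 'yes' in Taxon M, Taxon V, and Taxon W only — synapomorphy for {Taxon M, Taxon V, Taxon W}.
Most parsimonious ingroup topology: (((Taxon V,Taxon W),Taxon M),Taxon B).
Changes per character on this tree: Trait 1: 1; Trait 2: 1; Trait 3: 1; Trait 4: 1.
Total = 4.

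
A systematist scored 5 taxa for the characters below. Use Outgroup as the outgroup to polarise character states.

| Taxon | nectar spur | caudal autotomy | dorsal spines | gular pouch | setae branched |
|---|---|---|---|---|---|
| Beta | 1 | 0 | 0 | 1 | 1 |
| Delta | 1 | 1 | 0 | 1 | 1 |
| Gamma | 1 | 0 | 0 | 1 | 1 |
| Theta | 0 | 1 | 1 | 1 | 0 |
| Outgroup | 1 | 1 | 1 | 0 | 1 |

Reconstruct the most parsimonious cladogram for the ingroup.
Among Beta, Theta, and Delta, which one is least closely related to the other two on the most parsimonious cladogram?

Theta

Character polarity is set by the outgroup: the derived state is whichever differs from the outgroup's state, so for nectar spur, caudal autotomy, dorsal spines, setae branched the derived state is '0', and for the remaining characters it is '1'.
nectar spur (derived state '0') is unique to Theta (autapomorphy; uninformative for grouping).
caudal autotomy: derived state '0' in Beta and Gamma only — synapomorphy for {Beta, Gamma}.
dorsal spines: derived state '0' in Beta, Delta, and Gamma only — synapomorphy for {Beta, Delta, Gamma}.
gular pouch (derived state '1') is shared by all ingroup taxa — unites the whole ingroup.
setae branched: derived state '0' in Theta only — an autapomorphy, so it tells us nothing about relationships among taxa.
Most parsimonious ingroup topology: (((Beta,Gamma),Delta),Theta).
Beta and Delta share a more recent common ancestor with each other than either does with Theta, so Theta is the least closely related of the three.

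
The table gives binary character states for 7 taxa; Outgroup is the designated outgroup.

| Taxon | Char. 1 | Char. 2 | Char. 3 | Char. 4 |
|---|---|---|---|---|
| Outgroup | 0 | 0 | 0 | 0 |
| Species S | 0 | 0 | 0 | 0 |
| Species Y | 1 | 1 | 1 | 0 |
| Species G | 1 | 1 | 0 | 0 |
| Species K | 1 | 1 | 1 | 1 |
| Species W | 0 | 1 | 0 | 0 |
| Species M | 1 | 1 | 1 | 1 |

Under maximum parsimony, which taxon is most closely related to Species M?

The outgroup has state '0' for every character, so '1' is the derived state throughout.
Char. 1 (derived state '1') is shared by Species G, Species K, Species M, and Species Y — a synapomorphy uniting that clade.
Char. 2: derived state '1' in Species G, Species K, Species M, Species W, and Species Y only — synapomorphy for {Species G, Species K, Species M, Species W, Species Y}.
Only Species K, Species M, and Species Y show the derived state '1' for Char. 3, supporting them as a clade.
Char. 4: derived state '1' in Species K and Species M only — synapomorphy for {Species K, Species M}.
Most parsimonious ingroup topology: (Species S,(((Species Y,(Species K,Species M)),Species G),Species W)).
Species M and Species K form a cherry on this tree, so they are sister taxa.

Species K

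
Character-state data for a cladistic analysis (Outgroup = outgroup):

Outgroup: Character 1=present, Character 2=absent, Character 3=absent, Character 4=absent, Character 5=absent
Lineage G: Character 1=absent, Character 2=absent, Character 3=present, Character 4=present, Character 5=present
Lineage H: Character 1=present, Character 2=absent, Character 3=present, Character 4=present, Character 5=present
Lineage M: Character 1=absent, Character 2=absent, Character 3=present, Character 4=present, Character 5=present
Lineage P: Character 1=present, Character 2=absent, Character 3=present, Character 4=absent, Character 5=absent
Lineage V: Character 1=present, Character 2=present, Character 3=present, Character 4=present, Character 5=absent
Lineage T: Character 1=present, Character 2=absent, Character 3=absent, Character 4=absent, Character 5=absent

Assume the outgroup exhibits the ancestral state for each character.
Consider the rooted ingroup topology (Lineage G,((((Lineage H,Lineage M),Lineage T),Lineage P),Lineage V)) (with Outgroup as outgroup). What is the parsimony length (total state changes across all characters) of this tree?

Map each character onto (Lineage G,((((Lineage H,Lineage M),Lineage T),Lineage P),Lineage V)) (rooted by Outgroup) and count the minimum state changes it requires (Fitch parsimony):
Character 1: 2; Character 2: 1; Character 3: 2; Character 4: 3; Character 5: 2.
Total tree length = 10.

10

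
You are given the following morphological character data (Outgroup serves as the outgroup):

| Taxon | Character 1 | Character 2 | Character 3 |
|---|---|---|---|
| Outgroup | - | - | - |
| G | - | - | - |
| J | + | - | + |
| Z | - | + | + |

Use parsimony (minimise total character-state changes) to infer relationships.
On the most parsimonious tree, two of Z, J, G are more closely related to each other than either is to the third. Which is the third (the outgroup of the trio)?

G

The outgroup has state '-' for every character, so '+' is the derived state throughout.
Character 1: derived state '+' in J only — an autapomorphy, so it tells us nothing about relationships among taxa.
Character 2 (derived state '+') is unique to Z (autapomorphy; uninformative for grouping).
Character 3 (derived state '+') is shared by J and Z — a synapomorphy uniting that clade.
Most parsimonious ingroup topology: (G,(J,Z)).
Z and J share a more recent common ancestor with each other than either does with G, so G is the least closely related of the three.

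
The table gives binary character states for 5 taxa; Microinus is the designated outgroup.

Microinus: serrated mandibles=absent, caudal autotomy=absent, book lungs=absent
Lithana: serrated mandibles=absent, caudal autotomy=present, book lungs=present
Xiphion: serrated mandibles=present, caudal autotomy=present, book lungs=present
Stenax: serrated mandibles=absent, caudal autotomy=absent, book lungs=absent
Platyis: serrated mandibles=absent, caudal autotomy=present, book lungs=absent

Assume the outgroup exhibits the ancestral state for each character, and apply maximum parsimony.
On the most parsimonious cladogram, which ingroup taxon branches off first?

Stenax

The outgroup has state 'absent' for every character, so 'present' is the derived state throughout.
serrated mandibles: derived state 'present' in Xiphion only — an autapomorphy, so it tells us nothing about relationships among taxa.
caudal autotomy: derived state 'present' in Lithana, Platyis, and Xiphion only — synapomorphy for {Lithana, Platyis, Xiphion}.
book lungs: derived state 'present' in Lithana and Xiphion only — synapomorphy for {Lithana, Xiphion}.
Most parsimonious ingroup topology: (((Lithana,Xiphion),Platyis),Stenax).
Stenax is sister to the clade containing all other ingroup taxa, so it is the earliest-diverging (most basal) ingroup lineage.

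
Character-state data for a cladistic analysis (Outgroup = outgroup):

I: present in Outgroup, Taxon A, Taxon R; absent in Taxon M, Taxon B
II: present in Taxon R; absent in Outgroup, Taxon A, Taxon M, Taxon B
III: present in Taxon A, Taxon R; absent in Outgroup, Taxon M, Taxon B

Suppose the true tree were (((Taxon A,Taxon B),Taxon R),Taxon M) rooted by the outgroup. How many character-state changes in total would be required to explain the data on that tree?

Map each character onto (((Taxon A,Taxon B),Taxon R),Taxon M) (rooted by Outgroup) and count the minimum state changes it requires (Fitch parsimony):
I: 2; II: 1; III: 2.
Total tree length = 5.

5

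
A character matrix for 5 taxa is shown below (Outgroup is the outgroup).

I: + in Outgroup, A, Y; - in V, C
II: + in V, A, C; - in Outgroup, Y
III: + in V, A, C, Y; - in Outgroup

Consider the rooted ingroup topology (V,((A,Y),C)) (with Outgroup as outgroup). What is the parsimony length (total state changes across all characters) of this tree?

Map each character onto (V,((A,Y),C)) (rooted by Outgroup) and count the minimum state changes it requires (Fitch parsimony):
I: 2; II: 2; III: 1.
Total tree length = 5.

5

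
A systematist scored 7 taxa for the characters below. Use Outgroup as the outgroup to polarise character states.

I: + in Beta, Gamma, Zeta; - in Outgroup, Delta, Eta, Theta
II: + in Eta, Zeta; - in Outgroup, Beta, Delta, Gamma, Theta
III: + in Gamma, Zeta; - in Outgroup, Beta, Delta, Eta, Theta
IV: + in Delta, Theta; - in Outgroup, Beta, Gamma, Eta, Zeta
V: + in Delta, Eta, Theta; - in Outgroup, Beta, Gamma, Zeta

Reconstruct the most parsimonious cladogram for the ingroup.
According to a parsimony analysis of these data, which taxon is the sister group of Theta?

Delta

The outgroup has state '-' for every character, so '+' is the derived state throughout.
I: derived state '+' in Beta, Gamma, and Zeta only — synapomorphy for {Beta, Gamma, Zeta}.
II (state '+') occurs in Eta and Zeta but conflicts with the nesting implied by the other characters — most parsimoniously interpreted as homoplasy.
III: derived state '+' in Gamma and Zeta only — synapomorphy for {Gamma, Zeta}.
IV (derived state '+') is shared by Delta and Theta — a synapomorphy uniting that clade.
V: derived state '+' in Delta, Eta, and Theta only — synapomorphy for {Delta, Eta, Theta}.
Most parsimonious ingroup topology: ((Beta,(Gamma,Zeta)),((Delta,Theta),Eta)).
Theta and Delta form a cherry on this tree, so they are sister taxa.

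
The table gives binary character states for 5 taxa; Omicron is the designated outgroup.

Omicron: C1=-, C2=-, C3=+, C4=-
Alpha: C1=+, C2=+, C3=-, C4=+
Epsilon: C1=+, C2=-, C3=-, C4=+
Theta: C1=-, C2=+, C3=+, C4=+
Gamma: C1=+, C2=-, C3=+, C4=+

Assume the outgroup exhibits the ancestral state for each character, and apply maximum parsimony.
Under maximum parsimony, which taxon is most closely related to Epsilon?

Character polarity is set by the outgroup: the derived state is whichever differs from the outgroup's state, so for C3 the derived state is '-', and for the remaining characters it is '+'.
C1: derived state '+' in Alpha, Epsilon, and Gamma only — synapomorphy for {Alpha, Epsilon, Gamma}.
C2 groups Alpha and Theta, which is incompatible with the clades supported by the remaining characters; treating it as convergent (homoplasy) costs fewer steps than any alternative tree.
C3 (derived state '-') is shared by Alpha and Epsilon — a synapomorphy uniting that clade.
All ingroup taxa share the derived state '+' for C4; it defines the ingroup but does not resolve relationships within it.
Most parsimonious ingroup topology: (((Alpha,Epsilon),Gamma),Theta).
Epsilon and Alpha form a cherry on this tree, so they are sister taxa.

Alpha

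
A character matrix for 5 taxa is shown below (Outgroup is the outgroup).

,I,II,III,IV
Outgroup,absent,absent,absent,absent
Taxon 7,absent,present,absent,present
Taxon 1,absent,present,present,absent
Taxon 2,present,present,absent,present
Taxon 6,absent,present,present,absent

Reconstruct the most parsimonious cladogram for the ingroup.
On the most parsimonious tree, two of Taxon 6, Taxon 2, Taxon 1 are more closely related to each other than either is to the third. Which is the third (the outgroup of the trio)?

The outgroup has state 'absent' for every character, so 'present' is the derived state throughout.
I (derived state 'present') is unique to Taxon 2 (autapomorphy; uninformative for grouping).
All ingroup taxa share the derived state 'present' for II; it defines the ingroup but does not resolve relationships within it.
III: derived state 'present' in Taxon 1 and Taxon 6 only — synapomorphy for {Taxon 1, Taxon 6}.
IV: derived state 'present' in Taxon 2 and Taxon 7 only — synapomorphy for {Taxon 2, Taxon 7}.
Most parsimonious ingroup topology: ((Taxon 7,Taxon 2),(Taxon 1,Taxon 6)).
Taxon 1 and Taxon 6 share a more recent common ancestor with each other than either does with Taxon 2, so Taxon 2 is the least closely related of the three.

Taxon 2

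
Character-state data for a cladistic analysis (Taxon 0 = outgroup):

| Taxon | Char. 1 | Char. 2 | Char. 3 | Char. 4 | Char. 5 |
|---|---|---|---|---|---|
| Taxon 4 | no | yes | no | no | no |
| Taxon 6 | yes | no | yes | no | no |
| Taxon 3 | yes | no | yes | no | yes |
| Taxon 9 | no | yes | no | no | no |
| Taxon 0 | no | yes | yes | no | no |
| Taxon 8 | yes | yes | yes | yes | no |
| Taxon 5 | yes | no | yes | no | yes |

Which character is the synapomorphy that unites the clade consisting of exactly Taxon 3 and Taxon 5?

Character polarity is set by the outgroup: the derived state is whichever differs from the outgroup's state, so for Char. 2, Char. 3 the derived state is 'no', and for the remaining characters it is 'yes'.
Only Taxon 3, Taxon 5, Taxon 6, and Taxon 8 show the derived state 'yes' for Char. 1, supporting them as a clade.
Char. 2: derived state 'no' in Taxon 3, Taxon 5, and Taxon 6 only — synapomorphy for {Taxon 3, Taxon 5, Taxon 6}.
Char. 3 (derived state 'no') is shared by Taxon 4 and Taxon 9 — a synapomorphy uniting that clade.
Char. 4 (derived state 'yes') is unique to Taxon 8 (autapomorphy; uninformative for grouping).
Only Taxon 3 and Taxon 5 show the derived state 'yes' for Char. 5, supporting them as a clade.
Most parsimonious ingroup topology: ((Taxon 9,Taxon 4),(((Taxon 5,Taxon 3),Taxon 6),Taxon 8)).
The clade {Taxon 3, Taxon 5} is supported by Char. 5: its derived state 'yes' occurs in exactly those taxa and in no other taxon (including the outgroup).

Char. 5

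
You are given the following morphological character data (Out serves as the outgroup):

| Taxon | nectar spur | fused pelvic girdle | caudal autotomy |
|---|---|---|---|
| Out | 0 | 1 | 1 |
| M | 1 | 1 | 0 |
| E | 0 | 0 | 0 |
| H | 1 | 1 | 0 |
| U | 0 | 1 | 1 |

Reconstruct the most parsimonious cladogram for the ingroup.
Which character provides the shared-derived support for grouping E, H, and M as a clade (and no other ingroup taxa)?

caudal autotomy

Character polarity is set by the outgroup: the derived state is whichever differs from the outgroup's state, so for fused pelvic girdle, caudal autotomy the derived state is '0', and for the remaining characters it is '1'.
nectar spur (derived state '1') is shared by H and M — a synapomorphy uniting that clade.
fused pelvic girdle (derived state '0') is unique to E (autapomorphy; uninformative for grouping).
caudal autotomy: derived state '0' in E, H, and M only — synapomorphy for {E, H, M}.
Most parsimonious ingroup topology: (((M,H),E),U).
The clade {E, H, M} is supported by caudal autotomy: its derived state '0' occurs in exactly those taxa and in no other taxon (including the outgroup).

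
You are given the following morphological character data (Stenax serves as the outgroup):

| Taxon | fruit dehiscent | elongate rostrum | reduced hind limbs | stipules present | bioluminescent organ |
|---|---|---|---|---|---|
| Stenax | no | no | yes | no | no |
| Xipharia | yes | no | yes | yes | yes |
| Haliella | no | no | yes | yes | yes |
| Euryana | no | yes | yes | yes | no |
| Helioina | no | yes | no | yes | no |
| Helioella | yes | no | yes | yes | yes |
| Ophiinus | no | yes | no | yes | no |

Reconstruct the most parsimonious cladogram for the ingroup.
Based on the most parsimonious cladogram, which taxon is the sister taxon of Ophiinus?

Character polarity is set by the outgroup: the derived state is whichever differs from the outgroup's state, so for reduced hind limbs the derived state is 'no', and for the remaining characters it is 'yes'.
Only Helioella and Xipharia show the derived state 'yes' for fruit dehiscent, supporting them as a clade.
elongate rostrum (derived state 'yes') is shared by Euryana, Helioina, and Ophiinus — a synapomorphy uniting that clade.
reduced hind limbs: derived state 'no' in Helioina and Ophiinus only — synapomorphy for {Helioina, Ophiinus}.
All ingroup taxa share the derived state 'yes' for stipules present; it defines the ingroup but does not resolve relationships within it.
bioluminescent organ (derived state 'yes') is shared by Haliella, Helioella, and Xipharia — a synapomorphy uniting that clade.
Most parsimonious ingroup topology: (((Xipharia,Helioella),Haliella),(Euryana,(Helioina,Ophiinus))).
Ophiinus and Helioina form a cherry on this tree, so they are sister taxa.

Helioina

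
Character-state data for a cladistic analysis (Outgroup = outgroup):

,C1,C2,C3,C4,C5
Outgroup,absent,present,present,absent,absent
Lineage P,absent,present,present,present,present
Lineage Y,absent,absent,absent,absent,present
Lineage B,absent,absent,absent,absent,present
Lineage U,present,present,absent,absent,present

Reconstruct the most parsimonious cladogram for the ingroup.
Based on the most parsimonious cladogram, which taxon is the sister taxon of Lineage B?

Lineage Y

Character polarity is set by the outgroup: the derived state is whichever differs from the outgroup's state, so for C2, C3 the derived state is 'absent', and for the remaining characters it is 'present'.
C1 (derived state 'present') is unique to Lineage U (autapomorphy; uninformative for grouping).
C2: derived state 'absent' in Lineage B and Lineage Y only — synapomorphy for {Lineage B, Lineage Y}.
C3 (derived state 'absent') is shared by Lineage B, Lineage U, and Lineage Y — a synapomorphy uniting that clade.
C4 (derived state 'present') is unique to Lineage P (autapomorphy; uninformative for grouping).
All ingroup taxa share the derived state 'present' for C5; it defines the ingroup but does not resolve relationships within it.
Most parsimonious ingroup topology: (Lineage P,((Lineage Y,Lineage B),Lineage U)).
Lineage B and Lineage Y form a cherry on this tree, so they are sister taxa.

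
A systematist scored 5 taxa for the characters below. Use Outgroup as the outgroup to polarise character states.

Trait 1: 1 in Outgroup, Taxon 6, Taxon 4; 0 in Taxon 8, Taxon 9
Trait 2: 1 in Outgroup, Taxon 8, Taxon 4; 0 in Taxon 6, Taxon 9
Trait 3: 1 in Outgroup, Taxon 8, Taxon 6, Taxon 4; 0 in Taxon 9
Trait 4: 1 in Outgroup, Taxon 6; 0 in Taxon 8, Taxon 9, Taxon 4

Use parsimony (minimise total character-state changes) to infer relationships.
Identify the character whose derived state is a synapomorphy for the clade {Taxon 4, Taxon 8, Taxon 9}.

Trait 4

The outgroup has state '1' for every character, so '0' is the derived state throughout.
Trait 1: derived state '0' in Taxon 8 and Taxon 9 only — synapomorphy for {Taxon 8, Taxon 9}.
Trait 2 groups Taxon 6 and Taxon 9, which is incompatible with the clades supported by the remaining characters; treating it as convergent (homoplasy) costs fewer steps than any alternative tree.
Trait 3: derived state '0' in Taxon 9 only — an autapomorphy, so it tells us nothing about relationships among taxa.
Only Taxon 4, Taxon 8, and Taxon 9 show the derived state '0' for Trait 4, supporting them as a clade.
Most parsimonious ingroup topology: (((Taxon 8,Taxon 9),Taxon 4),Taxon 6).
The clade {Taxon 4, Taxon 8, Taxon 9} is supported by Trait 4: its derived state '0' occurs in exactly those taxa and in no other taxon (including the outgroup).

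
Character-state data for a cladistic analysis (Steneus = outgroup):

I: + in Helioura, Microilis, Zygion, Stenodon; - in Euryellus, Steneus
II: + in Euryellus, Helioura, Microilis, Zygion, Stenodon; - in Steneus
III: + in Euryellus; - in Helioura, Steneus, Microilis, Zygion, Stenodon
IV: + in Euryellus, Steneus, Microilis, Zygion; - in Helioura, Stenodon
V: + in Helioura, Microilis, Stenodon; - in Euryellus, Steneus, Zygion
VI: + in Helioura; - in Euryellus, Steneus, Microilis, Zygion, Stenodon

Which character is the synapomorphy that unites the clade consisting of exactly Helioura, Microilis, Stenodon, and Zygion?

Character polarity is set by the outgroup: the derived state is whichever differs from the outgroup's state, so for IV the derived state is '-', and for the remaining characters it is '+'.
Only Helioura, Microilis, Stenodon, and Zygion show the derived state '+' for I, supporting them as a clade.
All ingroup taxa share the derived state '+' for II; it defines the ingroup but does not resolve relationships within it.
III (derived state '+') is unique to Euryellus (autapomorphy; uninformative for grouping).
IV (derived state '-') is shared by Helioura and Stenodon — a synapomorphy uniting that clade.
V (derived state '+') is shared by Helioura, Microilis, and Stenodon — a synapomorphy uniting that clade.
VI (derived state '+') is unique to Helioura (autapomorphy; uninformative for grouping).
Most parsimonious ingroup topology: (((Microilis,(Helioura,Stenodon)),Zygion),Euryellus).
The clade {Helioura, Microilis, Stenodon, Zygion} is supported by I: its derived state '+' occurs in exactly those taxa and in no other taxon (including the outgroup).

I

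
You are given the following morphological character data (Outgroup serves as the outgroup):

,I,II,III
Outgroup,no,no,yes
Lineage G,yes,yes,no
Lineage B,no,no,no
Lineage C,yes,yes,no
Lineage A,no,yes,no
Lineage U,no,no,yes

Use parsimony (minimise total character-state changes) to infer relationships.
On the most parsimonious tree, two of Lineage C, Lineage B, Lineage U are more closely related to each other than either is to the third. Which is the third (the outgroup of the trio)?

Character polarity is set by the outgroup: the derived state is whichever differs from the outgroup's state, so for III the derived state is 'no', and for the remaining characters it is 'yes'.
Only Lineage C and Lineage G show the derived state 'yes' for I, supporting them as a clade.
II: derived state 'yes' in Lineage A, Lineage C, and Lineage G only — synapomorphy for {Lineage A, Lineage C, Lineage G}.
Only Lineage A, Lineage B, Lineage C, and Lineage G show the derived state 'no' for III, supporting them as a clade.
Most parsimonious ingroup topology: ((((Lineage G,Lineage C),Lineage A),Lineage B),Lineage U).
Lineage C and Lineage B share a more recent common ancestor with each other than either does with Lineage U, so Lineage U is the least closely related of the three.

Lineage U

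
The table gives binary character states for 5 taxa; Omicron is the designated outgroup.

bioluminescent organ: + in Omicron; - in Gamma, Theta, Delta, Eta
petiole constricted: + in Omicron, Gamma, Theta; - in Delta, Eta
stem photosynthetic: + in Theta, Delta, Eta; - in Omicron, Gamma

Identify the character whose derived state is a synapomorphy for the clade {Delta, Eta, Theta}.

stem photosynthetic

Character polarity is set by the outgroup: the derived state is whichever differs from the outgroup's state, so for bioluminescent organ, petiole constricted the derived state is '-', and for the remaining characters it is '+'.
All ingroup taxa share the derived state '-' for bioluminescent organ; it defines the ingroup but does not resolve relationships within it.
Only Delta and Eta show the derived state '-' for petiole constricted, supporting them as a clade.
stem photosynthetic: derived state '+' in Delta, Eta, and Theta only — synapomorphy for {Delta, Eta, Theta}.
Most parsimonious ingroup topology: (Gamma,(Theta,(Delta,Eta))).
The clade {Delta, Eta, Theta} is supported by stem photosynthetic: its derived state '+' occurs in exactly those taxa and in no other taxon (including the outgroup).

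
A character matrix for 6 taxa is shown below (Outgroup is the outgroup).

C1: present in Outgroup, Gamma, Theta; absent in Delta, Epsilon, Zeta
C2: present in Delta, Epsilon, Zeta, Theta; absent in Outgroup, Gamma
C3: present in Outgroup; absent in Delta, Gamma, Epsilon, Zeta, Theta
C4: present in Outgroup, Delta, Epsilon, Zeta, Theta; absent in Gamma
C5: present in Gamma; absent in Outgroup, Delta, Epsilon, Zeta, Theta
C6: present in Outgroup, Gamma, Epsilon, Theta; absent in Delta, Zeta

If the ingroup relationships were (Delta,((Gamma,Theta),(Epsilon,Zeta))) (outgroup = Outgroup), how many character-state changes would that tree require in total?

Map each character onto (Delta,((Gamma,Theta),(Epsilon,Zeta))) (rooted by Outgroup) and count the minimum state changes it requires (Fitch parsimony):
C1: 2; C2: 2; C3: 1; C4: 1; C5: 1; C6: 2.
Total tree length = 9.

9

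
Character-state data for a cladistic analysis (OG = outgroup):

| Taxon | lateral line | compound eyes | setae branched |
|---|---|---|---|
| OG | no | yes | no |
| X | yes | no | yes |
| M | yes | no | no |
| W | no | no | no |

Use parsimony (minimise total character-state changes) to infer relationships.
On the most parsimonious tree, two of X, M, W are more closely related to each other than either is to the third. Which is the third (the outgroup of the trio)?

W

Character polarity is set by the outgroup: the derived state is whichever differs from the outgroup's state, so for compound eyes the derived state is 'no', and for the remaining characters it is 'yes'.
lateral line: derived state 'yes' in M and X only — synapomorphy for {M, X}.
compound eyes (derived state 'no') is shared by all ingroup taxa — unites the whole ingroup.
setae branched (derived state 'yes') is unique to X (autapomorphy; uninformative for grouping).
Most parsimonious ingroup topology: ((X,M),W).
M and X share a more recent common ancestor with each other than either does with W, so W is the least closely related of the three.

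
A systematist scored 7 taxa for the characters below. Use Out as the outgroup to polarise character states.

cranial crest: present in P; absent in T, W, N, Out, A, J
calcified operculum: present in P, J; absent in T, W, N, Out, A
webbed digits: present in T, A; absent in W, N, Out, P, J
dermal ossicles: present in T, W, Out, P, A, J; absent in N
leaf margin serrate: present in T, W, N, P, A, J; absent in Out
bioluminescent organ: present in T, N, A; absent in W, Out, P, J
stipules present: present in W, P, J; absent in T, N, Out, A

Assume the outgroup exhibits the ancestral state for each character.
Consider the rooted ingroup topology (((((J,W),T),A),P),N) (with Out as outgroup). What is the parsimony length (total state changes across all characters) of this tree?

Map each character onto (((((J,W),T),A),P),N) (rooted by Out) and count the minimum state changes it requires (Fitch parsimony):
cranial crest: 1; calcified operculum: 2; webbed digits: 2; dermal ossicles: 1; leaf margin serrate: 1; bioluminescent organ: 3; stipules present: 2.
Total tree length = 12.

12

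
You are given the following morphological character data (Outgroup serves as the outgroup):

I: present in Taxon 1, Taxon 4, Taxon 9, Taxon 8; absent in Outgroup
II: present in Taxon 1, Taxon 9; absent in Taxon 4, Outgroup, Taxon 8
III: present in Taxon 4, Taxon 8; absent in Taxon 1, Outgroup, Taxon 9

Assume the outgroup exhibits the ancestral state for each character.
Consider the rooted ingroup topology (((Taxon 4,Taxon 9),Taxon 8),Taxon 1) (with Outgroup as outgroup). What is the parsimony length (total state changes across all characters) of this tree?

Map each character onto (((Taxon 4,Taxon 9),Taxon 8),Taxon 1) (rooted by Outgroup) and count the minimum state changes it requires (Fitch parsimony):
I: 1; II: 2; III: 2.
Total tree length = 5.

5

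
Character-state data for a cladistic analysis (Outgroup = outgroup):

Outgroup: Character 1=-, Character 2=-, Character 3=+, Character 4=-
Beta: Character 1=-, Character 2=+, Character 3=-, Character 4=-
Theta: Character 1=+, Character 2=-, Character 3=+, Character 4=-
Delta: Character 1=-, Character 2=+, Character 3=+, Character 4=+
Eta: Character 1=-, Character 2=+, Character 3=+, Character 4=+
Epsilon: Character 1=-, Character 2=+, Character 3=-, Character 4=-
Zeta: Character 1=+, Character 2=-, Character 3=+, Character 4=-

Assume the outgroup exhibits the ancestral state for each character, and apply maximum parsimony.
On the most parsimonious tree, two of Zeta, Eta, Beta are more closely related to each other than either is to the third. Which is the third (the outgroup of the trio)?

Zeta

Character polarity is set by the outgroup: the derived state is whichever differs from the outgroup's state, so for Character 3 the derived state is '-', and for the remaining characters it is '+'.
Character 1: derived state '+' in Theta and Zeta only — synapomorphy for {Theta, Zeta}.
Only Beta, Delta, Epsilon, and Eta show the derived state '+' for Character 2, supporting them as a clade.
Character 3: derived state '-' in Beta and Epsilon only — synapomorphy for {Beta, Epsilon}.
Character 4: derived state '+' in Delta and Eta only — synapomorphy for {Delta, Eta}.
Most parsimonious ingroup topology: (((Beta,Epsilon),(Delta,Eta)),(Theta,Zeta)).
Beta and Eta share a more recent common ancestor with each other than either does with Zeta, so Zeta is the least closely related of the three.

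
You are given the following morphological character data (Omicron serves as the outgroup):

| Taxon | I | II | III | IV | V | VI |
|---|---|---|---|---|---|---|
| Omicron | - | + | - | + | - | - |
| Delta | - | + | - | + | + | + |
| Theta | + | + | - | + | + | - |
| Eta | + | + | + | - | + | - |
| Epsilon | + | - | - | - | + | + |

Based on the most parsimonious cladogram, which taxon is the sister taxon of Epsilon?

Character polarity is set by the outgroup: the derived state is whichever differs from the outgroup's state, so for II, IV the derived state is '-', and for the remaining characters it is '+'.
I: derived state '+' in Epsilon, Eta, and Theta only — synapomorphy for {Epsilon, Eta, Theta}.
II (derived state '-') is unique to Epsilon (autapomorphy; uninformative for grouping).
III (derived state '+') is unique to Eta (autapomorphy; uninformative for grouping).
IV (derived state '-') is shared by Epsilon and Eta — a synapomorphy uniting that clade.
All ingroup taxa share the derived state '+' for V; it defines the ingroup but does not resolve relationships within it.
VI (state '+') occurs in Delta and Epsilon but conflicts with the nesting implied by the other characters — most parsimoniously interpreted as homoplasy.
Most parsimonious ingroup topology: (Delta,(Theta,(Eta,Epsilon))).
Epsilon and Eta form a cherry on this tree, so they are sister taxa.

Eta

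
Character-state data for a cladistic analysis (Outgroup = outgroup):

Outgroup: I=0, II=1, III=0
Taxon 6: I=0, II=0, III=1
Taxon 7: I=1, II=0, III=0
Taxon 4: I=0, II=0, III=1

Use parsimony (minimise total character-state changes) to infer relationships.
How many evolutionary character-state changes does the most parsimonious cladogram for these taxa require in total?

3

Character polarity is set by the outgroup: the derived state is whichever differs from the outgroup's state, so for II the derived state is '0', and for the remaining characters it is '1'.
I: derived state '1' in Taxon 7 only — an autapomorphy, so it tells us nothing about relationships among taxa.
II (derived state '0') is shared by all ingroup taxa — unites the whole ingroup.
III: derived state '1' in Taxon 4 and Taxon 6 only — synapomorphy for {Taxon 4, Taxon 6}.
Most parsimonious ingroup topology: ((Taxon 6,Taxon 4),Taxon 7).
Changes per character on this tree: I: 1; II: 1; III: 1.
Total = 3.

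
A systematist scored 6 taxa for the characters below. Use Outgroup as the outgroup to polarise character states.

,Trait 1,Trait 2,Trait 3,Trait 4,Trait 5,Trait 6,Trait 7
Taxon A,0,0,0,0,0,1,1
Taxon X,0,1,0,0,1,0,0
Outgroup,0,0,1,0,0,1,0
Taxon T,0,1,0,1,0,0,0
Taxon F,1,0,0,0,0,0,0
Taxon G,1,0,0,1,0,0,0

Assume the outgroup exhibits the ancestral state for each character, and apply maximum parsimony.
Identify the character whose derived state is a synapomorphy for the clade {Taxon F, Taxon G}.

Character polarity is set by the outgroup: the derived state is whichever differs from the outgroup's state, so for Trait 3, Trait 6 the derived state is '0', and for the remaining characters it is '1'.
Trait 1 (derived state '1') is shared by Taxon F and Taxon G — a synapomorphy uniting that clade.
Only Taxon T and Taxon X show the derived state '1' for Trait 2, supporting them as a clade.
All ingroup taxa share the derived state '0' for Trait 3; it defines the ingroup but does not resolve relationships within it.
Trait 4 groups Taxon G and Taxon T, which is incompatible with the clades supported by the remaining characters; treating it as convergent (homoplasy) costs fewer steps than any alternative tree.
Trait 5 (derived state '1') is unique to Taxon X (autapomorphy; uninformative for grouping).
Trait 6: derived state '0' in Taxon F, Taxon G, Taxon T, and Taxon X only — synapomorphy for {Taxon F, Taxon G, Taxon T, Taxon X}.
Trait 7 (derived state '1') is unique to Taxon A (autapomorphy; uninformative for grouping).
Most parsimonious ingroup topology: (((Taxon X,Taxon T),(Taxon F,Taxon G)),Taxon A).
The clade {Taxon F, Taxon G} is supported by Trait 1: its derived state '1' occurs in exactly those taxa and in no other taxon (including the outgroup).

Trait 1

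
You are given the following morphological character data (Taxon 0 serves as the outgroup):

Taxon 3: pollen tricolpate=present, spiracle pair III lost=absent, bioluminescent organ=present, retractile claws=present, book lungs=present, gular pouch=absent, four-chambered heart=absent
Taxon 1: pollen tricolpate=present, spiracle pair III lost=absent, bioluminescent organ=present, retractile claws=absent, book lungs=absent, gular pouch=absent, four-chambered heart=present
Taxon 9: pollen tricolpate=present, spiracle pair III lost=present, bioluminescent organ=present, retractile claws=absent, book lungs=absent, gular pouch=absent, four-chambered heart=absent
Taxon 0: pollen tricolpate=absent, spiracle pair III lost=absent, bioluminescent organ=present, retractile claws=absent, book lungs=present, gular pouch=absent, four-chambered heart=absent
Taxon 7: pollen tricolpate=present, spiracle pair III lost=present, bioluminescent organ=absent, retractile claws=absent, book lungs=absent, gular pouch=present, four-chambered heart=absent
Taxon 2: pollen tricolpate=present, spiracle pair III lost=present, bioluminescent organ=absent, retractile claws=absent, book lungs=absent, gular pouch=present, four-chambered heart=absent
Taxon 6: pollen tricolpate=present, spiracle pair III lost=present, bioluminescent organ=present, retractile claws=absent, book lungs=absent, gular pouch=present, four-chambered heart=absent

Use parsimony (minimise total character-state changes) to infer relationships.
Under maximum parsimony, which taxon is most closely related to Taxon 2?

Character polarity is set by the outgroup: the derived state is whichever differs from the outgroup's state, so for bioluminescent organ, book lungs the derived state is 'absent', and for the remaining characters it is 'present'.
All ingroup taxa share the derived state 'present' for pollen tricolpate; it defines the ingroup but does not resolve relationships within it.
Only Taxon 2, Taxon 6, Taxon 7, and Taxon 9 show the derived state 'present' for spiracle pair III lost, supporting them as a clade.
Only Taxon 2 and Taxon 7 show the derived state 'absent' for bioluminescent organ, supporting them as a clade.
retractile claws (derived state 'present') is unique to Taxon 3 (autapomorphy; uninformative for grouping).
book lungs (derived state 'absent') is shared by Taxon 1, Taxon 2, Taxon 6, Taxon 7, and Taxon 9 — a synapomorphy uniting that clade.
gular pouch: derived state 'present' in Taxon 2, Taxon 6, and Taxon 7 only — synapomorphy for {Taxon 2, Taxon 6, Taxon 7}.
four-chambered heart: derived state 'present' in Taxon 1 only — an autapomorphy, so it tells us nothing about relationships among taxa.
Most parsimonious ingroup topology: ((Taxon 1,(((Taxon 2,Taxon 7),Taxon 6),Taxon 9)),Taxon 3).
Taxon 2 and Taxon 7 form a cherry on this tree, so they are sister taxa.

Taxon 7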